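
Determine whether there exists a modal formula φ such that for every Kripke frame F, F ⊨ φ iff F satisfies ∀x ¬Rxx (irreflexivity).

Any modally definable frame class is closed under surjective bounded morphisms.
The 4-cycle (worlds s,t,u,v with s→t→u→v→s) is irreflexive, and the map sending every world to a single reflexive point • is a surjective bounded morphism (forth: every edge maps to (•,•); back: every world has a successor). So any modal formula valid on the 4-cycle is also valid on the reflexive point, which is not irreflexive.
Hence irreflexivity is not modally definable.

Not modally definable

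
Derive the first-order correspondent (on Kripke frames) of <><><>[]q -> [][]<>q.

This is a Sahlqvist (Geach-type) schema ◇^3□^1q → □^2◇^1q.
Minimal-valuation argument: fix x; take any y with xR^3y and any z with xR^2z. Set V(q) to the set of worlds R-reachable from y in exactly 1 step. Then □^1q holds at y, so the antecedent holds at x; validity forces ◇^1q at z, giving a w with zR^1w and yR^1w.
First-order correspondent: forall x forall y forall z ((x R^3 y & x R^2 z) -> exists w (yRw & zRw)).

forall x forall y forall z ((x R^3 y & x R^2 z) -> exists w (yRw & zRw))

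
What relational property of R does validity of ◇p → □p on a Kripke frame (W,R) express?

Suppose ◇p→□p is valid. Take Rxy, Rxz and set V(p)={y}. Then ◇p at x, so □p at x, so p at z, i.e. z=y.

Partial functionality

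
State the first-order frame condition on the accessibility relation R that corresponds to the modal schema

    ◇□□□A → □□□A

This is a Sahlqvist (Geach-type) schema ◇^1□^3A → □^3◇^0A.
Minimal-valuation argument: fix x; take any y with xR^1y and any z with xR^3z. Set V(A) to the set of worlds R-reachable from y in exactly 3 steps. Then □^3A holds at y, so the antecedent holds at x; validity forces ◇^0A at z, giving a w with zR^0w and yR^3w.
First-order correspondent: ∀x ∀y ∀z ((xRy ∧ xR³z) → ∃w (yR³w ∧ z = w)).

∀x ∀y ∀z ((xRy ∧ xR³z) → ∃w (yR³w ∧ z = w))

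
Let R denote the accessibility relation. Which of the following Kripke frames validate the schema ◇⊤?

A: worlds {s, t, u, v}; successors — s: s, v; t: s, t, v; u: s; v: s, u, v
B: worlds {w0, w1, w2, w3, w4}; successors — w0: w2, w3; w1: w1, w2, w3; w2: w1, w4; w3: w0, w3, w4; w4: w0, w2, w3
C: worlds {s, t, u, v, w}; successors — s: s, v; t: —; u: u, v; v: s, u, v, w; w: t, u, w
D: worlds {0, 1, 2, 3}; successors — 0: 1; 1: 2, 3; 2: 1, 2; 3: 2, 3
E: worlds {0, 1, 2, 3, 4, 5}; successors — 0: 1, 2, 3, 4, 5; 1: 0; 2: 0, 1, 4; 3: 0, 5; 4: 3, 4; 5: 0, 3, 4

Frame correspondent (Sahlqvist): ∀x ∃y Rxy — i.e. seriality.
A: holds.
B: holds.
C: fails — world t has no successor.
D: holds.
E: holds.
Valid on: A, B, D, E.

A, B, D, E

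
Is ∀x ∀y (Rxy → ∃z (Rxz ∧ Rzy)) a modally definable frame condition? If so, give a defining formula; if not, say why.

This is a Sahlqvist condition; the C4 axiom □□p → □p defines it.

Definable; □□p → □p defines it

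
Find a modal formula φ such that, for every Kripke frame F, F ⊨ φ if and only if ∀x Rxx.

A defining formula is □s → s (the T axiom).
Suppose □s→s is valid. At any x set V(s)={w : Rxw}. Then □s holds at x, so s holds at x, i.e. Rxx.

□s → s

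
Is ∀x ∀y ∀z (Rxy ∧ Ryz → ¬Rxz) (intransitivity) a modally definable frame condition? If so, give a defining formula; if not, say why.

If a class were modally definable it would be closed under surjective bounded morphisms (Goldblatt–Thomason).
The 3-cycle (worlds w0,w1,w2 with w0→w1→w2→w0) is intransitive. Mapping every world to a single reflexive point • is a surjective bounded morphism; the reflexive point is not intransitive (R••∧R•• but R••).
Hence intransitivity is not modally definable.

No — not modally definable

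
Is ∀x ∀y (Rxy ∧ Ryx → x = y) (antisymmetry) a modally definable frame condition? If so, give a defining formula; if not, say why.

Any modally definable frame class is closed under surjective bounded morphisms.
The 4-cycle (worlds s,t,u,v with s→t→u→v→s) is antisymmetric. Sending even-indexed worlds to s and odd-indexed worlds to t is a surjective bounded morphism onto the two-world frame with s↔t, which is not antisymmetric.
So the class is not modally definable.

No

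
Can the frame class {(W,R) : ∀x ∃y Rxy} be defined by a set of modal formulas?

This is a Sahlqvist condition; the D axiom □p → ◇p defines it.

Definable; □p → ◇p defines it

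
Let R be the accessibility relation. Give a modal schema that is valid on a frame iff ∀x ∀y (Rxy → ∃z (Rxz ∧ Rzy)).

The condition is density. The C4 schema □□p → □p defines it.
Suppose □□p→□p is valid. Take Rxy and set V(p)={w : xR²w}. Then □□p at x, so □p at x, so p at y, i.e. ∃z(Rxz∧Rzy).

□□p → □p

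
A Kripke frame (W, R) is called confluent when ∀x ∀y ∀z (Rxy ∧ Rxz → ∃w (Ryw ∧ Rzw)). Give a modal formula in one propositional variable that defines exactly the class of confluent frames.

◇□s → □◇s

A defining formula is ◇□s → □◇s (the .2 axiom).
Suppose ◇□s→□◇s is valid. Take Rxy, Rxz and set V(s)={w : Ryw}. Then □s at y so ◇□s at x, so □◇s at x, so ◇s at z, giving w with Rzw and Ryw.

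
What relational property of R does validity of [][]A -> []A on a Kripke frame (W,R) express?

density: forall x forall y (Rxy -> exists z (Rxz & Rzy))

This schema is the C4 axiom.
It corresponds to density: forall x forall y (Rxy -> exists z (Rxz & Rzy)).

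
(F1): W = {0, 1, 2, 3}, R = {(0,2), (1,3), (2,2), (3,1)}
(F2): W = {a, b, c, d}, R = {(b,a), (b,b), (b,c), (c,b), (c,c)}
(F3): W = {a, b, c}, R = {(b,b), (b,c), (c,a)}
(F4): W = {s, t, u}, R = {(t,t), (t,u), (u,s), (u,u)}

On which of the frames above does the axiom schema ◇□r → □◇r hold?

The schema corresponds to convergence: ∀x ∀y ∀z (Rxy ∧ Rxz → ∃w (Ryw ∧ Rzw)).
(F1): holds.
(F2): fails — Rbc and Rba but c and a have no common successor.
(F3): fails — Rbc and Rbb but c and b have no common successor.
(F4): fails — Rus and Rus but s and s have no common successor.
Valid on: (F1).

(F1)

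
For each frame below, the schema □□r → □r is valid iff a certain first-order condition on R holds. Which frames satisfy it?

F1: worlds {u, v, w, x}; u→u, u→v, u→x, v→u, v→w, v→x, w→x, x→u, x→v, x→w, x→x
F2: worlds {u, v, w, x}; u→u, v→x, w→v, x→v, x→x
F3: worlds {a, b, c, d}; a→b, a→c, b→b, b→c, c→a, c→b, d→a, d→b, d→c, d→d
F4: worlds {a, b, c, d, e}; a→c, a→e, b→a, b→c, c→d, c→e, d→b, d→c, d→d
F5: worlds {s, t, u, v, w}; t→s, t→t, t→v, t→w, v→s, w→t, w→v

F1

This is the axiom for density; its first-order frame correspondent is ∀x ∀y (Rxy → ∃z (Rxz ∧ Rzy)).
F1: condition met.
F2: fails — Rwv but no z with Rwz and Rzv.
F3: fails — Rca but no z with Rcz and Rza.
F4: fails — Rba but no z with Rbz and Rza.
F5: fails — Rvs but no z with Rvz and Rzs.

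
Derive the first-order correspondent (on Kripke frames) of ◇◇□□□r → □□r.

∀x ∀y ∀z ((xR²y ∧ xR²z) → ∃w (yR³w ∧ z = w))

This is a Sahlqvist (Geach-type) schema ◇^2□^3r → □^2◇^0r.
First-order correspondent: ∀x ∀y ∀z ((xR²y ∧ xR²z) → ∃w (yR³w ∧ z = w)).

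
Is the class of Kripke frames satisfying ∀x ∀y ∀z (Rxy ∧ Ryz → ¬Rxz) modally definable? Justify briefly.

No — not modally definable

If a class were modally definable it would be closed under surjective bounded morphisms (Goldblatt–Thomason).
The 5-cycle (worlds 0,1,2,3,4 with 0→1→2→3→4→0) is intransitive. Mapping every world to a single reflexive point • is a surjective bounded morphism; the reflexive point is not intransitive (R••∧R•• but R••).
So the class is not modally definable.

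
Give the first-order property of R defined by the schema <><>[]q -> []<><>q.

This is a Sahlqvist (Geach-type) schema ◇^2□^1q → □^1◇^2q.
First-order correspondent: forall x forall y forall z ((x R^2 y & xRz) -> exists w (yRw & z R^2 w)).

forall x forall y forall z ((x R^2 y & xRz) -> exists w (yRw & z R^2 w))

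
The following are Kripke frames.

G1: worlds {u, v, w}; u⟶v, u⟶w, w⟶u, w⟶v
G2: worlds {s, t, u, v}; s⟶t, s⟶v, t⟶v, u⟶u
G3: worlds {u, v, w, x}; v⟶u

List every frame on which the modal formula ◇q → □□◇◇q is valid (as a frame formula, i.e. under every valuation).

This is the axiom for a generalized confluence (Geach) condition; its first-order frame correspondent is ∀x ∀y ∀z ((xRy ∧ xR²z) → ∃w (y = w ∧ zR²w)).
G1: fails — uRv, uR²v but no t with v=t and vR²t.
G2: fails — sRt, sR²v but no w with t=w and vR²w.
G3: ✓.
Valid on: G3.

G3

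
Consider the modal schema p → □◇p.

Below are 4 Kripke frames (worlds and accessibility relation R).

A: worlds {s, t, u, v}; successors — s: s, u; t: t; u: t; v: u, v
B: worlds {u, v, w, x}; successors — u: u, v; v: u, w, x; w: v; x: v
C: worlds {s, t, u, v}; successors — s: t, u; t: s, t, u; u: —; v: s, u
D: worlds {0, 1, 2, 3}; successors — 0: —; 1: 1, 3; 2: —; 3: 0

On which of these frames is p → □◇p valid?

The schema corresponds to symmetry: ∀x ∀y (Rxy → Ryx).
A: fails — Rut but not Rtu.
B: ✓.
C: fails — Rvu but not Ruv.
D: fails — R30 but not R03.
Valid on: B.

B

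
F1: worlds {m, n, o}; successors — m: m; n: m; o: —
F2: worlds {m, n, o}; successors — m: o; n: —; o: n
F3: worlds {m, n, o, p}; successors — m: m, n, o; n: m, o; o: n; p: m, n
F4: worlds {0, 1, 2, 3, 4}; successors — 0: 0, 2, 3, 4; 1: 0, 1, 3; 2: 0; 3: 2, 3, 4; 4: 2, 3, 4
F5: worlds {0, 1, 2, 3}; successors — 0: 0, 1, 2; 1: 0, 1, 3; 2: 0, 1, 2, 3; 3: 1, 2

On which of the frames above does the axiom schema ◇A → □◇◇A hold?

This is the axiom for a generalized confluence (Geach) condition; its first-order frame correspondent is ∀x ∀y ∀z ((xRy ∧ xRz) → ∃w (y = w ∧ zR²w)).
F1: ✓.
F2: fails — mRo, mRo but no w with o=w and oR²w.
F3: fails — mRn, mRo but no w with n=w and oR²w.
F4: fails — 1R1, 1R0 but no w with 1=w and 0R²w.
F5: ✓.
Valid on: F1, F5.

F1, F5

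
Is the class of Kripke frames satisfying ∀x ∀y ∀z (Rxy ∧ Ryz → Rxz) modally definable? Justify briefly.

Yes — defined by □q → □□q

This is a Sahlqvist condition; the 4 axiom □q → □□q defines it.
Suppose □q→□□q is valid. Take Rxy, Ryz and set V(q)={w : Rxw}. Then □q at x, so □□q at x, so □q at y, so q at z, i.e. Rxz.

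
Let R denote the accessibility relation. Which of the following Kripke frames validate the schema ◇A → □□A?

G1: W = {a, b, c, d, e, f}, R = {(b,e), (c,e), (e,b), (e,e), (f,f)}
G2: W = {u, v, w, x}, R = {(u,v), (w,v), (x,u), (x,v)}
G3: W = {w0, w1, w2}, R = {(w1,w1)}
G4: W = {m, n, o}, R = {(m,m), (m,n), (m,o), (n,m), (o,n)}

G3

The schema corresponds to a generalized confluence (Geach) condition: ∀x ∀y ∀z ((xRy ∧ xR²z) → ∃w (y = w ∧ z = w)).
G1: fails — bRe, bR²b but e ≠ b.
G2: fails — xRu, xR²v but u ≠ v.
G3: condition met.
G4: fails — mRm, mR²n but m ≠ n.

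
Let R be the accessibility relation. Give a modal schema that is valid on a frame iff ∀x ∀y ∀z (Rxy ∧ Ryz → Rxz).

□s → □□s

A defining formula is □s → □□s (the 4 axiom).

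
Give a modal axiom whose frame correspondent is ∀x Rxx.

□s → s

The condition is reflexivity. The T schema □s → s defines it.
Suppose □s→s is valid. At any x set V(s)={w : Rxw}. Then □s holds at x, so s holds at x, i.e. Rxx.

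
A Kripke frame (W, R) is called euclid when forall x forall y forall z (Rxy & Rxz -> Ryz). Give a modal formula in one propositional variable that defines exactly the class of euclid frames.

◇r → □◇r

A defining formula is ◇r → □◇r (the 5 axiom).
Suppose ◇r→□◇r is valid. Take Rxy, Rxz and set V(r)={y}. Then ◇r at x, so □◇r at x, so ◇r at z, so some w with Rzw has r; w=y, i.e. Rzy. By symmetry of the argument, Ryz.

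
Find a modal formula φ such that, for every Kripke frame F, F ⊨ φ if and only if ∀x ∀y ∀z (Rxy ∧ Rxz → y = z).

The condition is partial functionality. The CD schema ◇ψ → □ψ defines it.
Suppose ◇ψ→□ψ is valid. Take Rxy, Rxz and set V(ψ)={y}. Then ◇ψ at x, so □ψ at x, so ψ at z, i.e. z=y.

◇ψ → □ψ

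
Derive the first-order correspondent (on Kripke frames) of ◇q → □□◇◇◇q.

This is a Sahlqvist (Geach-type) schema ◇^1□^0q → □^2◇^3q.
Minimal-valuation argument: fix x; take any y with xR^1y and any z with xR^2z. Set V(q) to the set of worlds R-reachable from y in exactly 0 steps. Then □^0q holds at y, so the antecedent holds at x; validity forces ◇^3q at z, giving a w with zR^3w and yR^0w.
First-order correspondent: ∀x ∀y ∀z ((xRy ∧ xR²z) → ∃w (y = w ∧ zR³w)).

∀x ∀y ∀z ((xRy ∧ xR²z) → ∃w (y = w ∧ zR³w))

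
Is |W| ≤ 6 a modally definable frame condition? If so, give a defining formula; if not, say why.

No — not modally definable

Modal frame validity is preserved under disjoint unions.
Any modal formula valid on each of 7 disjoint one-world frames is valid on their disjoint union (validity is preserved under disjoint unions). Each one-world frame has |W|=1≤6, but the union has |W|=7.
Hence having at most 6 worlds is not modally definable.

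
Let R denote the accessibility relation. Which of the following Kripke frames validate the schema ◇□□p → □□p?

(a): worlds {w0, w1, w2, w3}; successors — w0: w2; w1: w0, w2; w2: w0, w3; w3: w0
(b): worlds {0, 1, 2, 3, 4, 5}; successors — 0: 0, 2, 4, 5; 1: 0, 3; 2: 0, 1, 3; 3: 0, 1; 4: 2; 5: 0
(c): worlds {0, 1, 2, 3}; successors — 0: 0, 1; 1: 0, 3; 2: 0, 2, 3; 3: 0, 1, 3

none

This is the axiom for a generalized confluence (Geach) condition; its first-order frame correspondent is ∀x ∀y ∀z ((xRy ∧ xR²z) → ∃w (yR²w ∧ z = w)).
(a): fails — w0Rw2, w0R²w3 but no w with w2R²w and w3=w.
(b): fails — 0R4, 0R²2 but no w with 4R²w and 2=w.
(c): fails — 2R0, 2R²2 but no w with 0R²w and 2=w.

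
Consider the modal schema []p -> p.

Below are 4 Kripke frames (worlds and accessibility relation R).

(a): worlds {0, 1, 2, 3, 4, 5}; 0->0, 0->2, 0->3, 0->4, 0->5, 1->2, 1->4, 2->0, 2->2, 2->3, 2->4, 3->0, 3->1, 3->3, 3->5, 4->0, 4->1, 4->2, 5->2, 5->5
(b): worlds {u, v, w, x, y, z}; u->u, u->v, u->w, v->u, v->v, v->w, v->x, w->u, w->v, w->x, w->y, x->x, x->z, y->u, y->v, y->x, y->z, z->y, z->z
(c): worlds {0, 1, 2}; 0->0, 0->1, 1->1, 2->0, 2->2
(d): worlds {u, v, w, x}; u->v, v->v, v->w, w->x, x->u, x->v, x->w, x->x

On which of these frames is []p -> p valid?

Frame correspondent (Sahlqvist): forall x Rxx — i.e. reflexivity.
(a): fails — world 1 does not see itself.
(b): fails — world w does not see itself.
(c): satisfies the condition.
(d): fails — world u does not see itself.

(c)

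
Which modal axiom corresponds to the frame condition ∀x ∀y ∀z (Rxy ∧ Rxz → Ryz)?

◇r → □◇r

The condition is the Euclidean property. The 5 schema ◇r → □◇r defines it.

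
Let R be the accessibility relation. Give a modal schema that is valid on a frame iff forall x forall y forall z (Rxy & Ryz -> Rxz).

The condition is transitivity. The 4 schema □r → □□r defines it.
Suppose □r→□□r is valid. Take Rxy, Ryz and set V(r)={w : Rxw}. Then □r at x, so □□r at x, so □r at y, so r at z, i.e. Rxz.

□r → □□r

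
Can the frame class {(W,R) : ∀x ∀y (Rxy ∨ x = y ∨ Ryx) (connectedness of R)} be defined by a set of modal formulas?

No — not modally definable

Modal frame validity is preserved under disjoint unions.
Take 4 disjoint single-world reflexive frames: each is trivially connected, but their disjoint union has 4 worlds with no edge between distinct components, so it is not connected.
So the class is not modally definable.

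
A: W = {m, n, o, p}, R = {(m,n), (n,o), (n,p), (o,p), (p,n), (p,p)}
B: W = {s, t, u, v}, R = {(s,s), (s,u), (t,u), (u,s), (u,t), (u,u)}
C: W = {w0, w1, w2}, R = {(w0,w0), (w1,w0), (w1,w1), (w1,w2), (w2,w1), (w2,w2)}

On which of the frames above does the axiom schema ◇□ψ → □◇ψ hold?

A, B

This is the axiom for convergence; its first-order frame correspondent is ∀x ∀y ∀z (Rxy ∧ Rxz → ∃w (Ryw ∧ Rzw)).
A: satisfies the condition.
B: satisfies the condition.
C: fails — Rw1w2 and Rw1w0 but w2 and w0 have no common successor.
Valid on: A, B.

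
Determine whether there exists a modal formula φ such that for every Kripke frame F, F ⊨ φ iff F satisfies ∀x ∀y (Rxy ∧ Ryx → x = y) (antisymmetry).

No

Any modally definable frame class is closed under surjective bounded morphisms.
The 6-cycle (worlds s,t,u,v,w,x with s→t→u→v→w→x→s) is antisymmetric. Sending even-indexed worlds to a and odd-indexed worlds to b is a surjective bounded morphism onto the two-world frame with a↔b, which is not antisymmetric.
So the class is not modally definable.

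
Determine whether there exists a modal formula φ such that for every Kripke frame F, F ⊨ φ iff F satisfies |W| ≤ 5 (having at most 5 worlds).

Modal frame validity is preserved under disjoint unions.
Any modal formula valid on each of 6 disjoint one-world frames is valid on their disjoint union (validity is preserved under disjoint unions). Each one-world frame has |W|=1≤5, but the union has |W|=6.
So no modal formula (or set of formulas) defines exactly the |W|≤5 frames.

No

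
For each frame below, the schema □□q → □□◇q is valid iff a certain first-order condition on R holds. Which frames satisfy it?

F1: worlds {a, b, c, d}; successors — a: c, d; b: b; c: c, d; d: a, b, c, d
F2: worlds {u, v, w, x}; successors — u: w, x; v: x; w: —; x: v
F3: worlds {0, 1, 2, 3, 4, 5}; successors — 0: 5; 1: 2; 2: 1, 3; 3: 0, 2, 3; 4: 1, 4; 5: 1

The schema corresponds to a generalized confluence (Geach) condition: ∀x ∀z (xR²z → ∃w (xR²w ∧ zRw)).
F1: satisfies the condition.
F2: fails — uR²v but no t with uR²t and vRt.
F3: fails — 0R²1 but no w with 0R²w and 1Rw.
Valid on: F1.

F1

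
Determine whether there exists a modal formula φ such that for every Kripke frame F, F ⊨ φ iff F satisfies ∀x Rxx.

This is a Sahlqvist condition; the T axiom □p → p defines it.
Suppose □p→p is valid. At any x set V(p)={w : Rxw}. Then □p holds at x, so p holds at x, i.e. Rxx.

Yes, by □p → p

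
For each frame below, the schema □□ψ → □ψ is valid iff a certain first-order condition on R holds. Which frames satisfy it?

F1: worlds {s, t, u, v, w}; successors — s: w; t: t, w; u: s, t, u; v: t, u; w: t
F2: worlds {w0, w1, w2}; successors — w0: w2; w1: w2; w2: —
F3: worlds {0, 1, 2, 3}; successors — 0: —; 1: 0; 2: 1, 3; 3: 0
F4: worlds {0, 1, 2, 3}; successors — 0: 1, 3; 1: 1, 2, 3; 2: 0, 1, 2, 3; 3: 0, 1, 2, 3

The schema corresponds to density: ∀x ∀y (Rxy → ∃z (Rxz ∧ Rzy)).
F1: fails — Rsw but no z with Rsz and Rzw.
F2: fails — Rw1w2 but no z with Rw1z and Rzw2.
F3: fails — R10 but no z with R1z and Rz0.
F4: holds.
Valid on: F4.

F4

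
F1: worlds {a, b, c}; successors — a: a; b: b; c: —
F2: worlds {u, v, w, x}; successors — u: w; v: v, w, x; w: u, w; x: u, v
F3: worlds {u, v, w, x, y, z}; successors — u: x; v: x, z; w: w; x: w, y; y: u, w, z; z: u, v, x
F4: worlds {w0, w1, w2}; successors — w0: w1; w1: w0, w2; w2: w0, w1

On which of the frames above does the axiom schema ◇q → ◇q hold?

F1, F2, F3, F4

The schema corresponds to a generalized confluence (Geach) condition: ∀x ∀y (xRy → ∃w (y = w ∧ xRw)).
F1: condition met.
F2: condition met.
F3: condition met.
F4: condition met.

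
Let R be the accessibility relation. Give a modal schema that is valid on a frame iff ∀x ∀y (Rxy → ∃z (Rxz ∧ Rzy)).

The condition is density. The C4 schema □□r → □r defines it.
Suppose □□r→□r is valid. Take Rxy and set V(r)={w : xR²w}. Then □□r at x, so □r at x, so r at y, i.e. ∃z(Rxz∧Rzy).

□□r → □r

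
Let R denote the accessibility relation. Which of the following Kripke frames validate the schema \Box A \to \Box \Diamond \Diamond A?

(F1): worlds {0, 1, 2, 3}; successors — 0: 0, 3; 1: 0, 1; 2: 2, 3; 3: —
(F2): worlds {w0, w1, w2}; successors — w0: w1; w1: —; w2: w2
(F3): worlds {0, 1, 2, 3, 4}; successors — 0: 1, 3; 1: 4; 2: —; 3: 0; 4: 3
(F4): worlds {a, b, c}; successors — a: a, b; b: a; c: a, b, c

(F4)

Frame correspondent (Sahlqvist): \forall x \forall z (xRz \to \exists w (xRw \wedge z R^2 w)) — i.e. a generalized confluence (Geach) condition.
(F1): fails — 0R3 but no w with 0Rw and 3R²w.
(F2): fails — w0Rw1 but no w with w0Rw and w1R²w.
(F3): fails — 1R4 but no w with 1Rw and 4R²w.
(F4): ✓.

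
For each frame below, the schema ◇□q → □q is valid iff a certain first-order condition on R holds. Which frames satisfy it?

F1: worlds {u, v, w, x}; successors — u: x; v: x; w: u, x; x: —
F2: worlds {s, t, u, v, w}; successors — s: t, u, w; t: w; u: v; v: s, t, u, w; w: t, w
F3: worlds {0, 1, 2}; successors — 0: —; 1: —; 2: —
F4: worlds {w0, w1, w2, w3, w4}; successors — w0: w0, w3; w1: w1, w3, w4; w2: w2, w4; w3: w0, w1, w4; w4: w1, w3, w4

F3

This is the axiom for the Euclidean property; its first-order frame correspondent is ∀x ∀y ∀z (Rxy ∧ Rxz → Ryz).
F1: fails — Rux and Rux but not Rxx.
F2: fails — Rsw and Rsu but not Rwu.
F3: satisfies the condition.
F4: fails — Rw0w3 and Rw0w3 but not Rw3w3.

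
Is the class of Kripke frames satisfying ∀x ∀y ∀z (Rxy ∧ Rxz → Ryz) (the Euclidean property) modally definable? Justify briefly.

Definable; ◇q → □◇q defines it

The condition is the Euclidean property. A defining modal formula is ◇q → □◇q.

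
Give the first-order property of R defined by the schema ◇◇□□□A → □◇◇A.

This is a Sahlqvist (Geach-type) schema ◇^2□^3A → □^1◇^2A.
Minimal-valuation argument: fix x; take any y with xR^2y and any z with xR^1z. Set V(A) to the set of worlds R-reachable from y in exactly 3 steps. Then □^3A holds at y, so the antecedent holds at x; validity forces ◇^2A at z, giving a w with zR^2w and yR^3w.
First-order correspondent: ∀x ∀y ∀z ((xR²y ∧ xRz) → ∃w (yR³w ∧ zR²w)).

∀x ∀y ∀z ((xR²y ∧ xRz) → ∃w (yR³w ∧ zR²w))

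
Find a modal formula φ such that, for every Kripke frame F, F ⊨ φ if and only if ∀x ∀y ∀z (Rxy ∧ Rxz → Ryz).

◇ψ → □◇ψ

The condition is the Euclidean property. The 5 schema ◇ψ → □◇ψ defines it.
Suppose ◇ψ→□◇ψ is valid. Take Rxy, Rxz and set V(ψ)={y}. Then ◇ψ at x, so □◇ψ at x, so ◇ψ at z, so some w with Rzw has ψ; w=y, i.e. Rzy. By symmetry of the argument, Ryz.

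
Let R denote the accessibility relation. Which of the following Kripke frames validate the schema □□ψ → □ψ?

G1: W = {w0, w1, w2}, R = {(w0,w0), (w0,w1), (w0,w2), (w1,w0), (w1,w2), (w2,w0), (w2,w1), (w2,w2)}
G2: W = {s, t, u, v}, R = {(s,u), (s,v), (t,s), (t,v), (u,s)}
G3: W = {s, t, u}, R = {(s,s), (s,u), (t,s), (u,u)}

G1, G3

The schema corresponds to density: ∀x ∀y (Rxy → ∃z (Rxz ∧ Rzy)).
G1: condition met.
G2: fails — Rus but no z with Ruz and Rzs.
G3: condition met.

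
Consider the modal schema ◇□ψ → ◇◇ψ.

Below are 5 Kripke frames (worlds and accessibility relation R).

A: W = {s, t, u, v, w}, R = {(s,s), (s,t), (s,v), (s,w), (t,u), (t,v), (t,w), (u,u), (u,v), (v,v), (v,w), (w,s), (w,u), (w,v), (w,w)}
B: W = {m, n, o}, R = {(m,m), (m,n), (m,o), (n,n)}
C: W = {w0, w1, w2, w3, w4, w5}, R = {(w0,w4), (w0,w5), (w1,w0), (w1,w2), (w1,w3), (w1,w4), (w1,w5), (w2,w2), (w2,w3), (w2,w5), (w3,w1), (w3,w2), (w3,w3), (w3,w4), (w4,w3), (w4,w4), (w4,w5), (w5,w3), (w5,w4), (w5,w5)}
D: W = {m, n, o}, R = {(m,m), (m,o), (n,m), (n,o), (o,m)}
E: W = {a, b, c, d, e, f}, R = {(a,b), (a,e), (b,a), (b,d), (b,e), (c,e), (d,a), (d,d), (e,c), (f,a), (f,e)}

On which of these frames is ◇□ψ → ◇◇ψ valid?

Frame correspondent (Sahlqvist): ∀x ∀y (xRy → ∃w (yRw ∧ xR²w)) — i.e. a generalized confluence (Geach) condition.
A: condition met.
B: fails — mRo but no w with oRw and mR²w.
C: condition met.
D: condition met.
E: condition met.

A, C, D, E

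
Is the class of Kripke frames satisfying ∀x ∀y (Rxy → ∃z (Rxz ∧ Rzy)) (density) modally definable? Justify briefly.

The condition is density. A defining modal formula is □□r → □r.

Definable; □□r → □r defines it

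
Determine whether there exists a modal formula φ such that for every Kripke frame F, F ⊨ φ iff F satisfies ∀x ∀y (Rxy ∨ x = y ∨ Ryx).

Modal frame validity is preserved under disjoint unions.
Take 3 disjoint single-world reflexive frames: each is trivially connected, but their disjoint union has 3 worlds with no edge between distinct components, so it is not connected.
So the class is not modally definable.

Not modally definable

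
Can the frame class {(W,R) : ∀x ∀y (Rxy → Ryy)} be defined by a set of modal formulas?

Yes — defined by □(□r → r)

The condition is shift-reflexivity. A defining modal formula is □(□r → r).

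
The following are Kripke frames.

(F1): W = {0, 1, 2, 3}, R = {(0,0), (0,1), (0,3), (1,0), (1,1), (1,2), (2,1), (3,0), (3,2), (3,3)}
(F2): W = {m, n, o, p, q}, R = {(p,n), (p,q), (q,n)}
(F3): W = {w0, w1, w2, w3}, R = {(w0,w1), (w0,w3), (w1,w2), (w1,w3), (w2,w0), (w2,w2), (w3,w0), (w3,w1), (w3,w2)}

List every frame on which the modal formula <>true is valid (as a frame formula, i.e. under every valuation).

(F1), (F3)

The schema corresponds to seriality: forall x exists y Rxy.
(F1): ✓.
(F2): fails — world m has no successor.
(F3): ✓.
Valid on: (F1), (F3).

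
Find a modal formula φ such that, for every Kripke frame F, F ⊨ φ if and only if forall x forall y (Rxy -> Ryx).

q → □◇q

A defining formula is q → □◇q (the B axiom).
Suppose q→□◇q is valid. Take Rxy and set V(q)={x}. Then q at x, so □◇q at x, so ◇q at y, so some z with Ryz has q; z=x, i.e. Ryx.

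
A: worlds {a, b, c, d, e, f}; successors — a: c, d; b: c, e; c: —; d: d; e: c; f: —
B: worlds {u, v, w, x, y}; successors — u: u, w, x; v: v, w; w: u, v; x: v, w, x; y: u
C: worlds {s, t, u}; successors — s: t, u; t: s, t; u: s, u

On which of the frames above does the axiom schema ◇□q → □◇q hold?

Frame correspondent (Sahlqvist): ∀x ∀y ∀z (Rxy ∧ Rxz → ∃w (Ryw ∧ Rzw)) — i.e. convergence.
A: fails — Rac and Rac but c and c have no common successor.
B: condition met.
C: condition met.
Valid on: B, C.

B, C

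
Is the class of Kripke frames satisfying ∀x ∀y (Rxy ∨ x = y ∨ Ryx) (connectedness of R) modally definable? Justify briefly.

No — not modally definable

Any modally definable frame class is closed under disjoint unions.
Take 3 disjoint single-world reflexive frames: each is trivially connected, but their disjoint union has 3 worlds with no edge between distinct components, so it is not connected.
Hence connectedness of R is not modally definable.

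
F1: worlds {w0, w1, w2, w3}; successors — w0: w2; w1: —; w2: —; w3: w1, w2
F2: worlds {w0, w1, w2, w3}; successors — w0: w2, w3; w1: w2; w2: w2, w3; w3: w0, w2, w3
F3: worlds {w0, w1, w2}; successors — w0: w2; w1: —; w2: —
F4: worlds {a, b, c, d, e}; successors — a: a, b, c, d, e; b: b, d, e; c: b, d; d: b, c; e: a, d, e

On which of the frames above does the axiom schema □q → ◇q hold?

F2, F4

The schema corresponds to seriality: ∀x ∃y Rxy.
F1: fails — world w1 has no successor.
F2: satisfies the condition.
F3: fails — world w1 has no successor.
F4: satisfies the condition.
Valid on: F2, F4.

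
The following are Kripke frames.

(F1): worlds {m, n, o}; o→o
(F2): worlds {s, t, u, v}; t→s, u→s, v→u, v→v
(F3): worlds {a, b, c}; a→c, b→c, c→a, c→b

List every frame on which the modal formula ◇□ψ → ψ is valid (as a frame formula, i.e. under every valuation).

The schema corresponds to symmetry: ∀x ∀y (Rxy → Ryx).
(F1): condition met.
(F2): fails — Rus but not Rsu.
(F3): condition met.

(F1), (F3)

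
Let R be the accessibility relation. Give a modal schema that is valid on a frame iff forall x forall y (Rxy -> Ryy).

□(□q → q)

This is shift-reflexivity; the standard corresponding axiom is T□: □(□q → q).
Suppose □(□q→q) is valid. Take Rxy and set V(q)={w : Ryw}. Then at y, □q holds; since □(□q→q) at x, □q→q at y, so q at y, i.e. Ryy.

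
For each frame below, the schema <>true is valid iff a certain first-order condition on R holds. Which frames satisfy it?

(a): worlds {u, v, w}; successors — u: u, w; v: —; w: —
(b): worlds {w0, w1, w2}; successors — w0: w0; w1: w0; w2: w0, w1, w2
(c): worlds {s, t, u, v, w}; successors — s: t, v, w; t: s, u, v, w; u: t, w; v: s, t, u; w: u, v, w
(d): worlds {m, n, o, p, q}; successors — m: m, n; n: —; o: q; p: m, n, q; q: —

This is the axiom for seriality; its first-order frame correspondent is forall x exists y Rxy.
(a): fails — world v has no successor.
(b): condition met.
(c): condition met.
(d): fails — world n has no successor.

(b), (c)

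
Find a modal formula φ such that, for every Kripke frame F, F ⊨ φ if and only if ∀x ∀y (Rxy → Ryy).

□(□q → q)

This is shift-reflexivity; the standard corresponding axiom is T□: □(□q → q).
Suppose □(□q→q) is valid. Take Rxy and set V(q)={w : Ryw}. Then at y, □q holds; since □(□q→q) at x, □q→q at y, so q at y, i.e. Ryy.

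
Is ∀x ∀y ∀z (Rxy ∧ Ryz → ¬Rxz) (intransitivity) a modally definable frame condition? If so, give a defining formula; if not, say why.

Modal frame validity is preserved under surjective bounded morphisms.
The 5-cycle (worlds 0,1,2,3,4 with 0→1→2→3→4→0) is intransitive. Mapping every world to a single reflexive point • is a surjective bounded morphism; the reflexive point is not intransitive (R••∧R•• but R••).
Hence intransitivity is not modally definable.

No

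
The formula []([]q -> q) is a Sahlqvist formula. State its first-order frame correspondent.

Suppose □(□q→q) is valid. Take Rxy and set V(q)={w : Ryw}. Then at y, □q holds; since □(□q→q) at x, □q→q at y, so q at y, i.e. Ryy.
The converse is a direct semantic check.
So the correspondent is shift-reflexivity.

shift-reflexivity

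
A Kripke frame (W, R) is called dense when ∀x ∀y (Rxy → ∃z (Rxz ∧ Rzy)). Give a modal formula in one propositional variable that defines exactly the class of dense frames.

The condition is density. The C4 schema □□q → □q defines it.
Suppose □□q→□q is valid. Take Rxy and set V(q)={w : xR²w}. Then □□q at x, so □q at x, so q at y, i.e. ∃z(Rxz∧Rzy).

□□q → □q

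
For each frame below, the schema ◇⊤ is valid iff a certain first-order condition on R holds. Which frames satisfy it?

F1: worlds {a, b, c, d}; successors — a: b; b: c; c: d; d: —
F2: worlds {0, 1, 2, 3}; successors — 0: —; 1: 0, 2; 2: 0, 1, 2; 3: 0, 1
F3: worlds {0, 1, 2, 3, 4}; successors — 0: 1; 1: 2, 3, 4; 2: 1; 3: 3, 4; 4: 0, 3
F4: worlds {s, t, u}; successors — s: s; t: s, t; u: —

This is the axiom for seriality; its first-order frame correspondent is ∀x ∃y Rxy.
F1: fails — world d has no successor.
F2: fails — world 0 has no successor.
F3: satisfies the condition.
F4: fails — world u has no successor.

F3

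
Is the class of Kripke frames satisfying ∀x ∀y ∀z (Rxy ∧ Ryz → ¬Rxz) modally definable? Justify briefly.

No

If a class were modally definable it would be closed under surjective bounded morphisms (Goldblatt–Thomason).
The 5-cycle (worlds s,t,u,v,w with s→t→u→v→w→s) is intransitive. Mapping every world to a single reflexive point • is a surjective bounded morphism; the reflexive point is not intransitive (R••∧R•• but R••).
So the class is not modally definable.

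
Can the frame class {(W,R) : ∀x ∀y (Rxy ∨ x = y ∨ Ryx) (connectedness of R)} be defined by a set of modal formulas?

Any modally definable frame class is closed under disjoint unions.
Take 2 disjoint single-world reflexive frames: each is trivially connected, but their disjoint union has 2 worlds with no edge between distinct components, so it is not connected.
Hence connectedness of R is not modally definable.

No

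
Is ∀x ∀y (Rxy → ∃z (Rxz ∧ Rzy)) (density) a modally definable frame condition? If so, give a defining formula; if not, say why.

Yes, by □□p → □p

This is a Sahlqvist condition; the C4 axiom □□p → □p defines it.
Suppose □□p→□p is valid. Take Rxy and set V(p)={w : xR²w}. Then □□p at x, so □p at x, so p at y, i.e. ∃z(Rxz∧Rzy).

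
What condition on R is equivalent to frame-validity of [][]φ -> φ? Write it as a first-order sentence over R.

forall x exists w (x R^2 w & x = w)

This is a Sahlqvist (Geach-type) schema ◇^0□^2φ → □^0◇^0φ.
Minimal-valuation argument: fix x; take any y with xR^0y and any z with xR^0z. Set V(φ) to the set of worlds R-reachable from y in exactly 2 steps. Then □^2φ holds at y, so the antecedent holds at x; validity forces ◇^0φ at z, giving a w with zR^0w and yR^2w.
First-order correspondent: forall x exists w (x R^2 w & x = w).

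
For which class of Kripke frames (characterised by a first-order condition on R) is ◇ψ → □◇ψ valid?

Suppose ◇ψ→□◇ψ is valid. Take Rxy, Rxz and set V(ψ)={y}. Then ◇ψ at x, so □◇ψ at x, so ◇ψ at z, so some w with Rzw has ψ; w=y, i.e. Rzy. By symmetry of the argument, Ryz.
Conversely, any frame satisfying ∀x ∀y ∀z (Rxy ∧ Rxz → Ryz) validates the schema.
So the correspondent is the Euclidean property.

The Euclidean property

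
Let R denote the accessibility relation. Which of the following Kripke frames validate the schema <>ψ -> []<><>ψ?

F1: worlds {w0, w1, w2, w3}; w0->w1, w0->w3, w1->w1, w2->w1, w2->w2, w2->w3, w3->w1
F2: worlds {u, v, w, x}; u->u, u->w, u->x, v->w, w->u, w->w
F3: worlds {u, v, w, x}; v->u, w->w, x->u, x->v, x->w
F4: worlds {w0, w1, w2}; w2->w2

F4

This is the axiom for a generalized confluence (Geach) condition; its first-order frame correspondent is forall x forall y forall z ((xRy & xRz) -> exists w (y = w & z R^2 w)).
F1: fails — w0Rw3, w0Rw1 but no w with w3=w and w1R²w.
F2: fails — uRu, uRx but no t with u=t and xR²t.
F3: fails — vRu, vRu but no t with u=t and uR²t.
F4: ✓.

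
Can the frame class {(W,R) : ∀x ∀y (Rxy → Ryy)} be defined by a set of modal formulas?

Yes — defined by □(□q → q)

The condition is shift-reflexivity. A defining modal formula is □(□q → q).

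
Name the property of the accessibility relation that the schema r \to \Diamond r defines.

Reflexivity

Replacing r by ¬r and contraposing gives the equivalent schema □r → r.
Suppose □r→r is valid. At any x set V(r)={w : Rxw}. Then □r holds at x, so r holds at x, i.e. Rxx.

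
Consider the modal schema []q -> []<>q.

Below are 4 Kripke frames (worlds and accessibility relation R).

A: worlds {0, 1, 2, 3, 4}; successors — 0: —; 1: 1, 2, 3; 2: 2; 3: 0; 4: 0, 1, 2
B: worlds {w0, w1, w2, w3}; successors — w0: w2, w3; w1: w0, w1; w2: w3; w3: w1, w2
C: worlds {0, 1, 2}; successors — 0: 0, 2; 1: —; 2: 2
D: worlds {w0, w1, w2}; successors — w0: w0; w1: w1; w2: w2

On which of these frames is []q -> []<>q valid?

C, D

Frame correspondent (Sahlqvist): forall x forall z (xRz -> exists w (xRw & zRw)) — i.e. a generalized confluence (Geach) condition.
A: fails — 1R3 but no w with 1Rw and 3Rw.
B: fails — w1Rw0 but no w with w1Rw and w0Rw.
C: condition met.
D: condition met.
Valid on: C, D.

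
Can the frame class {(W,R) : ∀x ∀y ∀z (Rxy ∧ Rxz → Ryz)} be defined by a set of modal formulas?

Yes: it is the Euclidean property, defined by the 5 schema ◇p → □◇p.
Suppose ◇p→□◇p is valid. Take Rxy, Rxz and set V(p)={y}. Then ◇p at x, so □◇p at x, so ◇p at z, so some w with Rzw has p; w=y, i.e. Rzy. By symmetry of the argument, Ryz.

Definable; ◇p → □◇p defines it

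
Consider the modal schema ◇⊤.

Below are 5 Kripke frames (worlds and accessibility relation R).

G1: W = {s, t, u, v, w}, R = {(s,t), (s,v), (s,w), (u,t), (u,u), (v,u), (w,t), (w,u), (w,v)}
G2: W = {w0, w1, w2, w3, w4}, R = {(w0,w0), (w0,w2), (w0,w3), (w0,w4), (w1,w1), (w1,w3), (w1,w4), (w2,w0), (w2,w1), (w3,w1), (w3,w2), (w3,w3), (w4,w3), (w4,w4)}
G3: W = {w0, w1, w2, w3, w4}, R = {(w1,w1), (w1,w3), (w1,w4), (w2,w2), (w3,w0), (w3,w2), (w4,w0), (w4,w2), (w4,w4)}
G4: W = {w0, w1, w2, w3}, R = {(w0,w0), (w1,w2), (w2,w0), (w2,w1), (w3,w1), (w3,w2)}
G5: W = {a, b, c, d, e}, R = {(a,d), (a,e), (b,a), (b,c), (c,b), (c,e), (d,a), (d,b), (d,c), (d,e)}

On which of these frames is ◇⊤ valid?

G2, G4

This is the axiom for seriality; its first-order frame correspondent is ∀x ∃y Rxy.
G1: fails — world t has no successor.
G2: satisfies the condition.
G3: fails — world w0 has no successor.
G4: satisfies the condition.
G5: fails — world e has no successor.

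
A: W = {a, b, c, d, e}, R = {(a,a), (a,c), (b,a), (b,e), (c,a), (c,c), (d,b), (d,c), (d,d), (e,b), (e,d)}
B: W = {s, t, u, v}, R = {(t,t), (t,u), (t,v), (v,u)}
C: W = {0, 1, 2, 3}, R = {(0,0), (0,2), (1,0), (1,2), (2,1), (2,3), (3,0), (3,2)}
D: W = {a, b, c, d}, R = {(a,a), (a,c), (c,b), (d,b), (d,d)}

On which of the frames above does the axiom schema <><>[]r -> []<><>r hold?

none

This is the axiom for a generalized confluence (Geach) condition; its first-order frame correspondent is forall x forall y forall z ((x R^2 y & xRz) -> exists w (yRw & z R^2 w)).
A: fails — dR²e, dRc but no w with eRw and cR²w.
B: fails — tR²t, tRu but no w with tRw and uR²w.
C: fails — 0R²2, 0R2 but no w with 2Rw and 2R²w.
D: fails — aR²a, aRc but no w with aRw and cR²w.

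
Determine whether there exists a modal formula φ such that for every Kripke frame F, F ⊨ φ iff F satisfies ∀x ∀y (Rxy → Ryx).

Definable; q → □◇q defines it

This is a Sahlqvist condition; the B axiom q → □◇q defines it.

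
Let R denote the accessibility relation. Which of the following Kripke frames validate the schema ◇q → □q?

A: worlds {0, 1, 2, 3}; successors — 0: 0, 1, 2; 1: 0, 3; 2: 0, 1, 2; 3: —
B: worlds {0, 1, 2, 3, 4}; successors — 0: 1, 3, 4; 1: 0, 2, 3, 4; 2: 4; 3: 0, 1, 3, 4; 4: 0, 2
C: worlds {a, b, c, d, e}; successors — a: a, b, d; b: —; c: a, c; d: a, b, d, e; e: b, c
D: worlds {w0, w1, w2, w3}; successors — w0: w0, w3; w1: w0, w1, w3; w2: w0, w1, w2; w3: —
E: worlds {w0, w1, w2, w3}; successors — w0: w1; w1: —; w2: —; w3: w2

Frame correspondent (Sahlqvist): ∀x ∀y ∀z (Rxy ∧ Rxz → y = z) — i.e. partial functionality.
A: fails — 0 sees both 0 and 1.
B: fails — 0 sees both 1 and 3.
C: fails — a sees both a and b.
D: fails — w0 sees both w0 and w3.
E: satisfies the condition.
Valid on: E.

E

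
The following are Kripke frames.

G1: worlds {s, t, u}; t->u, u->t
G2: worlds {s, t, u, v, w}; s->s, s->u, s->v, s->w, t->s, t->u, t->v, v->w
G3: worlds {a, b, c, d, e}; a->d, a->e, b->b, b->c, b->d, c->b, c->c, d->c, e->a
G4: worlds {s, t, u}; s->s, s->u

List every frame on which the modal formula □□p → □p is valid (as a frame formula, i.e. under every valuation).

G4

This is the axiom for density; its first-order frame correspondent is ∀x ∀y (Rxy → ∃z (Rxz ∧ Rzy)).
G1: fails — Rtu but no z with Rtz and Rzu.
G2: fails — Rvw but no z with Rvz and Rzw.
G3: fails — Rea but no z with Rez and Rza.
G4: ✓.
Valid on: G4.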